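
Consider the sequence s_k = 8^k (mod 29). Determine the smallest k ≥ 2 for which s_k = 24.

12

Computing terms: s_1 = 8,  s_2 = 6,  s_3 = 19,  s_4 = 7,  s_5 = 27,  s_6 = 13,  s_7 = 17,  s_8 = 20,  s_9 = 15,  s_{10} = 4,  s_{11} = 3,  s_{12} = 24,  s_{13} = 18,  s_{14} = 28,  s_{15} = 21,  s_{16} = 23,  s_{17} = 10,  s_{18} = 22,  s_{19} = 2,  s_{20} = 16,  s_{21} = 12,  s_{22} = 9,  s_{23} = 14,  s_{24} = 25,  s_{25} = 26,  s_{26} = 5,  s_{27} = 11,  s_{28} = 1,  s_{29} = 8.
Since s_{29} = s_1 = 8, the sequence is periodic with period 28.
The value 24 first appears (with k ≥ 2) at s_{12}.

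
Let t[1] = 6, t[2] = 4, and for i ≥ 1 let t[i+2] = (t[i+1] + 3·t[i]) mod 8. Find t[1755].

Computing terms: t[1] = 6,  t[2] = 4,  t[3] = 6,  t[4] = 2,  t[5] = 4,  t[6] = 2,  t[7] = 6,  t[8] = 4.
The sequence repeats with period 6.
So t[1755] = t[1 + ((1755-1) mod 6)] = t[3] = 6.

6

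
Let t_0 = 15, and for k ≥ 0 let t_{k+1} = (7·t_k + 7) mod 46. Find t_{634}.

t_0 = 15,  t_1 = 20,  t_2 = 9,  t_3 = 24,  t_4 = 37,  t_5 = 36,  t_6 = 29,  t_7 = 26,  t_8 = 5,  t_9 = 42,  t_{10} = 25,  t_{11} = 44,  t_{12} = 39,  t_{13} = 4,  t_{14} = 35,  t_{15} = 22,  t_{16} = 23,  t_{17} = 30,  t_{18} = 33,  t_{19} = 8,  t_{20} = 17,  t_{21} = 34,  t_{22} = 15.
The sequence repeats with period 22.
So t_{634} = t_{0 + ((634-0) mod 22)} = t_{18} = 33.

33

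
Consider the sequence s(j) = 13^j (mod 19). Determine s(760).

4

s(1) = 13; s(2) = 17; s(3) = 12; s(4) = 4; s(5) = 14; s(6) = 11; s(7) = 10; s(8) = 16; s(9) = 18; s(10) = 6; s(11) = 2; s(12) = 7; s(13) = 15; s(14) = 5; s(15) = 8; s(16) = 9; s(17) = 3; s(18) = 1; s(19) = 13.
Since s(19) = s(1) = 13, the sequence is periodic with period 18.
So s(760) = s(1 + ((760-1) mod 18)) = s(4) = 4.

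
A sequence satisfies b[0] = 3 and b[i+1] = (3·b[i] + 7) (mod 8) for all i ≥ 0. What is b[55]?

4

Computing terms: b[0] = 3,  b[1] = 0,  b[2] = 7,  b[3] = 4,  b[4] = 3.
Since b[4] = b[0] = 3, the sequence is periodic with period 4.
(55 - 0) mod 4 = 3, so b[55] = b[3] = 4.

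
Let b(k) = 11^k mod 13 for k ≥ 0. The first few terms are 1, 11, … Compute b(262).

Listing terms: b(0) = 1; b(1) = 11; b(2) = 4; b(3) = 5; b(4) = 3; b(5) = 7; b(6) = 12; b(7) = 2; b(8) = 9; b(9) = 8; b(10) = 10; b(11) = 6; b(12) = 1.
The sequence repeats with period 12.
(262 - 0) mod 12 = 10, so b(262) = b(10) = 10.

10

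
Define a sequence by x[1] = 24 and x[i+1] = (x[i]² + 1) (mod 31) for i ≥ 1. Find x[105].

10

x[1] = 24, x[2] = 19, x[3] = 21, x[4] = 8, x[5] = 3, x[6] = 10, x[7] = 8.
Since x[7] = x[4] = 8, the sequence is eventually periodic: after a pre-period of length 3 it cycles with period 3.
For i ≥ 4, x[i] depends only on (i - 4) mod 3. (105 - 4) mod 3 = 2, so x[105] = x[6] = 10.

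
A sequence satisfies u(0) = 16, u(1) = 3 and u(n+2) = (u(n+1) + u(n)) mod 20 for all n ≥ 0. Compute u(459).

u(0) = 16; u(1) = 3; u(2) = 19; u(3) = 2; u(4) = 1; u(5) = 3; u(6) = 4; u(7) = 7; u(8) = 11; u(9) = 18; u(10) = 9; u(11) = 7; u(12) = 16; u(13) = 3.
Since (u(12), u(13)) = (u(0), u(1)) = (16, 3) (two consecutive terms determine the rest), the sequence is periodic with period 12.
So u(459) = u(0 + ((459-0) mod 12)) = u(3) = 2.

2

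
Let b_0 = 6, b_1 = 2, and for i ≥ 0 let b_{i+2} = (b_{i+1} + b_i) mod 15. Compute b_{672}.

12

Listing terms: b_0 = 6,  b_1 = 2,  b_2 = 8,  b_3 = 10,  b_4 = 3,  b_5 = 13,  b_6 = 1,  b_7 = 14,  b_8 = 0,  b_9 = 14,  b_{10} = 14,  b_{11} = 13,  b_{12} = 12,  b_{13} = 10,  b_{14} = 7,  b_{15} = 2,  b_{16} = 9,  b_{17} = 11,  b_{18} = 5,  b_{19} = 1,  b_{20} = 6,  b_{21} = 7,  b_{22} = 13,  b_{23} = 5,  b_{24} = 3,  b_{25} = 8,  b_{26} = 11,  b_{27} = 4,  b_{28} = 0,  b_{29} = 4,  b_{30} = 4,  b_{31} = 8,  b_{32} = 12,  b_{33} = 5,  b_{34} = 2,  b_{35} = 7,  b_{36} = 9,  b_{37} = 1,  b_{38} = 10,  b_{39} = 11,  b_{40} = 6,  b_{41} = 2.
Since (b_{40}, b_{41}) = (b_0, b_1) = (6, 2) (two consecutive terms determine the rest), the sequence is periodic with period 40.
(672 - 0) mod 40 = 32, so b_{672} = b_{32} = 12.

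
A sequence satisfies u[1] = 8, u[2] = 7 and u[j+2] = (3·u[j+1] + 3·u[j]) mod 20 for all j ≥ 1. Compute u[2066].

7

Listing terms: u[1] = 8,  u[2] = 7,  u[3] = 5,  u[4] = 16,  u[5] = 3,  u[6] = 17,  u[7] = 0,  u[8] = 11,  u[9] = 13,  u[10] = 12,  u[11] = 15,  u[12] = 1,  u[13] = 8,  u[14] = 7.
The sequence repeats with period 12.
So u[2066] = u[1 + ((2066-1) mod 12)] = u[2] = 7.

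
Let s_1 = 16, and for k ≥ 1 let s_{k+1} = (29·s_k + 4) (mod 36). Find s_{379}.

We have s_1 = 16,  s_2 = 0,  s_3 = 4,  s_4 = 12,  s_5 = 28,  s_6 = 24,  s_7 = 16.
The sequence repeats with period 6.
So s_{379} = s_{1 + ((379-1) mod 6)} = s_1 = 16.

16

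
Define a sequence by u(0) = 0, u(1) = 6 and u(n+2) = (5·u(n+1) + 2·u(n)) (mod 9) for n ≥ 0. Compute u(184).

Computing terms: u(0) = 0,  u(1) = 6,  u(2) = 3,  u(3) = 0,  u(4) = 6.
Since (u(3), u(4)) = (u(0), u(1)) = (0, 6) (two consecutive terms determine the rest), the sequence is periodic with period 3.
(184 - 0) mod 3 = 1, so u(184) = u(1) = 6.

6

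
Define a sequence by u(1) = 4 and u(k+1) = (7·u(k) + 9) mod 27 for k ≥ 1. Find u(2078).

19

u(1) = 4,  u(2) = 10,  u(3) = 25,  u(4) = 22,  u(5) = 1,  u(6) = 16,  u(7) = 13,  u(8) = 19,  u(9) = 7,  u(10) = 4.
The sequence repeats with period 9.
(2078 - 1) mod 9 = 7, so u(2078) = u(8) = 19.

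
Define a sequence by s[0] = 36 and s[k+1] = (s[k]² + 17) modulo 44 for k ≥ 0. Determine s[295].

s[0] = 36, s[1] = 37, s[2] = 22, s[3] = 17, s[4] = 42, s[5] = 21, s[6] = 18, s[7] = 33, s[8] = 6, s[9] = 9, s[10] = 10, s[11] = 29, s[12] = 22.
Since s[12] = s[2] = 22, the sequence is eventually periodic: after a pre-period of length 2 it cycles with period 10.
For k ≥ 2, s[k] depends only on (k - 2) mod 10. (295 - 2) mod 10 = 3, so s[295] = s[5] = 21.

21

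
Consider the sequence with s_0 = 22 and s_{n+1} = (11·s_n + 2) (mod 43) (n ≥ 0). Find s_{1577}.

Listing terms: s_0 = 22, s_1 = 29, s_2 = 20, s_3 = 7, s_4 = 36, s_5 = 11, s_6 = 37, s_7 = 22.
Since s_7 = s_0 = 22, the sequence is periodic with period 7.
(1577 - 0) mod 7 = 2, so s_{1577} = s_2 = 20.

20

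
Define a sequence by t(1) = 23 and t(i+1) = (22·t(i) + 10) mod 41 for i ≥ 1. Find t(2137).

12

Computing terms: t(1) = 23,  t(2) = 24,  t(3) = 5,  t(4) = 38,  t(5) = 26,  t(6) = 8,  t(7) = 22,  t(8) = 2,  t(9) = 13,  t(10) = 9,  t(11) = 3,  t(12) = 35,  t(13) = 1,  t(14) = 32,  t(15) = 17,  t(16) = 15,  t(17) = 12,  t(18) = 28,  t(19) = 11,  t(20) = 6,  t(21) = 19,  t(22) = 18,  t(23) = 37,  t(24) = 4,  t(25) = 16,  t(26) = 34,  t(27) = 20,  t(28) = 40,  t(29) = 29,  t(30) = 33,  t(31) = 39,  t(32) = 7,  t(33) = 0,  t(34) = 10,  t(35) = 25,  t(36) = 27,  t(37) = 30,  t(38) = 14,  t(39) = 31,  t(40) = 36,  t(41) = 23.
Since t(41) = t(1) = 23, the sequence is periodic with period 40.
(2137 - 1) mod 40 = 16, so t(2137) = t(17) = 12.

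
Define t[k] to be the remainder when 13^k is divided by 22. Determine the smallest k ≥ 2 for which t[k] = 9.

6

Computing terms: t[1] = 13; t[2] = 15; t[3] = 19; t[4] = 5; t[5] = 21; t[6] = 9; t[7] = 7; t[8] = 3; t[9] = 17; t[10] = 1; t[11] = 13.
The sequence repeats with period 10.
The value 9 first appears (with k ≥ 2) at t[6].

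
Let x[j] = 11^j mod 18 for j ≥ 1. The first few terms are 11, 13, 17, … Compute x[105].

17

Computing terms: x[1] = 11,  x[2] = 13,  x[3] = 17,  x[4] = 7,  x[5] = 5,  x[6] = 1,  x[7] = 11.
Since x[7] = x[1] = 11, the sequence is periodic with period 6.
So x[105] = x[1 + ((105-1) mod 6)] = x[3] = 17.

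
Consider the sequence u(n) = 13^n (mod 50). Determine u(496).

Listing terms: u(1) = 13; u(2) = 19; u(3) = 47; u(4) = 11; u(5) = 43; u(6) = 9; u(7) = 17; u(8) = 21; u(9) = 23; u(10) = 49; u(11) = 37; u(12) = 31; u(13) = 3; u(14) = 39; u(15) = 7; u(16) = 41; u(17) = 33; u(18) = 29; u(19) = 27; u(20) = 1; u(21) = 13.
The sequence repeats with period 20.
So u(496) = u(1 + ((496-1) mod 20)) = u(16) = 41.

41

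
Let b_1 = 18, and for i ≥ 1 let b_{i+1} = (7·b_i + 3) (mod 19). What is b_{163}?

18

b_1 = 18; b_2 = 15; b_3 = 13; b_4 = 18.
Since b_4 = b_1 = 18, the sequence is periodic with period 3.
(163 - 1) mod 3 = 0, so b_{163} = b_1 = 18.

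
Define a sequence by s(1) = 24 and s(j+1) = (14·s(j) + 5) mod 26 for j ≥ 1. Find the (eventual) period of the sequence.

Computing terms: s(1) = 24; s(2) = 3; s(3) = 21; s(4) = 13; s(5) = 5; s(6) = 23; s(7) = 15; s(8) = 7; s(9) = 25; s(10) = 17; s(11) = 9; s(12) = 1; s(13) = 19; s(14) = 11; s(15) = 3.
Since s(15) = s(2) = 3, the sequence is eventually periodic: after a pre-period of length 1 it cycles with period 13.

13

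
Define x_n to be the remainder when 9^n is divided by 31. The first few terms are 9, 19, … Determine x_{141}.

We have x_1 = 9,  x_2 = 19,  x_3 = 16,  x_4 = 20,  x_5 = 25,  x_6 = 8,  x_7 = 10,  x_8 = 28,  x_9 = 4,  x_{10} = 5,  x_{11} = 14,  x_{12} = 2,  x_{13} = 18,  x_{14} = 7,  x_{15} = 1,  x_{16} = 9.
Since x_{16} = x_1 = 9, the sequence is periodic with period 15.
So x_{141} = x_{1 + ((141-1) mod 15)} = x_6 = 8.

8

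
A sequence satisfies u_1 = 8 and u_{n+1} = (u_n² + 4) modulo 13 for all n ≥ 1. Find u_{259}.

u_1 = 8; u_2 = 3; u_3 = 0; u_4 = 4; u_5 = 7; u_6 = 1; u_7 = 5; u_8 = 3.
Since u_8 = u_2 = 3, the sequence is eventually periodic: after a pre-period of length 1 it cycles with period 6.
For n ≥ 2, u_n depends only on (n - 2) mod 6. (259 - 2) mod 6 = 5, so u_{259} = u_7 = 5.

5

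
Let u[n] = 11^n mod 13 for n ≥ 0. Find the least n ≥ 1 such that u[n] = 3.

4

Listing terms: u[0] = 1,  u[1] = 11,  u[2] = 4,  u[3] = 5,  u[4] = 3,  u[5] = 7,  u[6] = 12,  u[7] = 2,  u[8] = 9,  u[9] = 8,  u[10] = 10,  u[11] = 6,  u[12] = 1.
The sequence repeats with period 12.
The value 3 first appears (with n ≥ 1) at u[4].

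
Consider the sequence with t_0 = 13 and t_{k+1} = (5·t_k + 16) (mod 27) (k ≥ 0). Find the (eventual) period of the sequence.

t_0 = 13, t_1 = 0, t_2 = 16, t_3 = 15, t_4 = 10, t_5 = 12, t_6 = 22, t_7 = 18, t_8 = 25, t_9 = 6, t_{10} = 19, t_{11} = 3, t_{12} = 4, t_{13} = 9, t_{14} = 7, t_{15} = 24, t_{16} = 1, t_{17} = 21, t_{18} = 13.
The sequence repeats with period 18.

18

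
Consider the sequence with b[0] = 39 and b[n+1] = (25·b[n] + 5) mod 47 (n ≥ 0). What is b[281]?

We have b[0] = 39, b[1] = 40, b[2] = 18, b[3] = 32, b[4] = 6, b[5] = 14, b[6] = 26, b[7] = 44, b[8] = 24, b[9] = 41, b[10] = 43, b[11] = 46, b[12] = 27, b[13] = 22, b[14] = 38, b[15] = 15, b[16] = 4, b[17] = 11, b[18] = 45, b[19] = 2, b[20] = 8, b[21] = 17, b[22] = 7, b[23] = 39.
The sequence repeats with period 23.
So b[281] = b[0 + ((281-0) mod 23)] = b[5] = 14.

14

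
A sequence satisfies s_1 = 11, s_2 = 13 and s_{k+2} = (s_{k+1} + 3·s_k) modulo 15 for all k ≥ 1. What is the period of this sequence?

24

Computing terms: s_1 = 11; s_2 = 13; s_3 = 1; s_4 = 10; s_5 = 13; s_6 = 13; s_7 = 7; s_8 = 1; s_9 = 7; s_{10} = 10; s_{11} = 1; s_{12} = 1; s_{13} = 4; s_{14} = 7; s_{15} = 4; s_{16} = 10; s_{17} = 7; s_{18} = 7; s_{19} = 13; s_{20} = 4; s_{21} = 13; s_{22} = 10; s_{23} = 4; s_{24} = 4; s_{25} = 1; s_{26} = 13; s_{27} = 1.
Since (s_{26}, s_{27}) = (s_2, s_3) = (13, 1) (two consecutive terms determine the rest), the sequence is eventually periodic: after a pre-period of length 1 it cycles with period 24.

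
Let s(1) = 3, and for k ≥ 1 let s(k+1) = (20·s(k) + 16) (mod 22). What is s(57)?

Listing terms: s(1) = 3,  s(2) = 10,  s(3) = 18,  s(4) = 2,  s(5) = 12,  s(6) = 14,  s(7) = 10.
Since s(7) = s(2) = 10, the sequence is eventually periodic: after a pre-period of length 1 it cycles with period 5.
For k ≥ 2, s(k) depends only on (k - 2) mod 5. (57 - 2) mod 5 = 0, so s(57) = s(2) = 10.

10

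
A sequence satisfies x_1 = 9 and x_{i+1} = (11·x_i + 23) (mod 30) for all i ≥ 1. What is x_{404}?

We have x_1 = 9, x_2 = 2, x_3 = 15, x_4 = 8, x_5 = 21, x_6 = 14, x_7 = 27, x_8 = 20, x_9 = 3, x_{10} = 26, x_{11} = 9.
Since x_{11} = x_1 = 9, the sequence is periodic with period 10.
(404 - 1) mod 10 = 3, so x_{404} = x_4 = 8.

8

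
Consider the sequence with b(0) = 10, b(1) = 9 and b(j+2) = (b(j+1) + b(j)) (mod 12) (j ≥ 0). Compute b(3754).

7

We have b(0) = 10,  b(1) = 9,  b(2) = 7,  b(3) = 4,  b(4) = 11,  b(5) = 3,  b(6) = 2,  b(7) = 5,  b(8) = 7,  b(9) = 0,  b(10) = 7,  b(11) = 7,  b(12) = 2,  b(13) = 9,  b(14) = 11,  b(15) = 8,  b(16) = 7,  b(17) = 3,  b(18) = 10,  b(19) = 1,  b(20) = 11,  b(21) = 0,  b(22) = 11,  b(23) = 11,  b(24) = 10,  b(25) = 9.
The sequence repeats with period 24.
So b(3754) = b(0 + ((3754-0) mod 24)) = b(10) = 7.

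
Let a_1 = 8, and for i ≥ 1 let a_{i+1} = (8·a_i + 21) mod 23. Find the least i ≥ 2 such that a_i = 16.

2

Computing terms: a_1 = 8,  a_2 = 16,  a_3 = 11,  a_4 = 17,  a_5 = 19,  a_6 = 12,  a_7 = 2,  a_8 = 14,  a_9 = 18,  a_{10} = 4,  a_{11} = 7,  a_{12} = 8.
Since a_{12} = a_1 = 8, the sequence is periodic with period 11.
The value 16 first appears (with i ≥ 2) at a_2.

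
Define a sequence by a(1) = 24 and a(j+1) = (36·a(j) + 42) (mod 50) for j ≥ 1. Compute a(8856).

34

Computing terms: a(1) = 24,  a(2) = 6,  a(3) = 8,  a(4) = 30,  a(5) = 22,  a(6) = 34,  a(7) = 16,  a(8) = 18,  a(9) = 40,  a(10) = 32,  a(11) = 44,  a(12) = 26,  a(13) = 28,  a(14) = 0,  a(15) = 42,  a(16) = 4,  a(17) = 36,  a(18) = 38,  a(19) = 10,  a(20) = 2,  a(21) = 14,  a(22) = 46,  a(23) = 48,  a(24) = 20,  a(25) = 12,  a(26) = 24.
The sequence repeats with period 25.
So a(8856) = a(1 + ((8856-1) mod 25)) = a(6) = 34.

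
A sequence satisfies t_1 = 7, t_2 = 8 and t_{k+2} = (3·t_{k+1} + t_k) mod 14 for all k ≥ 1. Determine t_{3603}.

3

We have t_1 = 7; t_2 = 8; t_3 = 3; t_4 = 3; t_5 = 12; t_6 = 11; t_7 = 3; t_8 = 6; t_9 = 7; t_{10} = 13; t_{11} = 4; t_{12} = 11; t_{13} = 9; t_{14} = 10; t_{15} = 11; t_{16} = 1; t_{17} = 0; t_{18} = 1; t_{19} = 3; t_{20} = 10; t_{21} = 5; t_{22} = 11; t_{23} = 10; t_{24} = 13; t_{25} = 7; t_{26} = 6; t_{27} = 11; t_{28} = 11; t_{29} = 2; t_{30} = 3; t_{31} = 11; t_{32} = 8; t_{33} = 7; t_{34} = 1; t_{35} = 10; t_{36} = 3; t_{37} = 5; t_{38} = 4; t_{39} = 3; t_{40} = 13; t_{41} = 0; t_{42} = 13; t_{43} = 11; t_{44} = 4; t_{45} = 9; t_{46} = 3; t_{47} = 4; t_{48} = 1; t_{49} = 7; t_{50} = 8.
The sequence repeats with period 48.
So t_{3603} = t_{1 + ((3603-1) mod 48)} = t_3 = 3.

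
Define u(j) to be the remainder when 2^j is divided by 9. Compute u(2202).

1

We have u(0) = 1; u(1) = 2; u(2) = 4; u(3) = 8; u(4) = 7; u(5) = 5; u(6) = 1.
The sequence repeats with period 6.
(2202 - 0) mod 6 = 0, so u(2202) = u(0) = 1.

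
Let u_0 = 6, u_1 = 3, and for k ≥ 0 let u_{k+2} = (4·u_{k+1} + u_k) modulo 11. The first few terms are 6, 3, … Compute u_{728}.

2

Listing terms: u_0 = 6,  u_1 = 3,  u_2 = 7,  u_3 = 9,  u_4 = 10,  u_5 = 5,  u_6 = 8,  u_7 = 4,  u_8 = 2,  u_9 = 1,  u_{10} = 6,  u_{11} = 3.
Since (u_{10}, u_{11}) = (u_0, u_1) = (6, 3) (two consecutive terms determine the rest), the sequence is periodic with period 10.
(728 - 0) mod 10 = 8, so u_{728} = u_8 = 2.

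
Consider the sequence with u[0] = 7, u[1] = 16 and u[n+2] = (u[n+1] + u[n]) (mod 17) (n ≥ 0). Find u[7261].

8

We have u[0] = 7; u[1] = 16; u[2] = 6; u[3] = 5; u[4] = 11; u[5] = 16; u[6] = 10; u[7] = 9; u[8] = 2; u[9] = 11; u[10] = 13; u[11] = 7; u[12] = 3; u[13] = 10; u[14] = 13; u[15] = 6; u[16] = 2; u[17] = 8; u[18] = 10; u[19] = 1; u[20] = 11; u[21] = 12; u[22] = 6; u[23] = 1; u[24] = 7; u[25] = 8; u[26] = 15; u[27] = 6; u[28] = 4; u[29] = 10; u[30] = 14; u[31] = 7; u[32] = 4; u[33] = 11; u[34] = 15; u[35] = 9; u[36] = 7; u[37] = 16.
The sequence repeats with period 36.
So u[7261] = u[0 + ((7261-0) mod 36)] = u[25] = 8.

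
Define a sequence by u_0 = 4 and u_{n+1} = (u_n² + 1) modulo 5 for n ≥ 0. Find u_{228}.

1

Listing terms: u_0 = 4; u_1 = 2; u_2 = 0; u_3 = 1; u_4 = 2.
Since u_4 = u_1 = 2, the sequence is eventually periodic: after a pre-period of length 1 it cycles with period 3.
For n ≥ 1, u_n depends only on (n - 1) mod 3. (228 - 1) mod 3 = 2, so u_{228} = u_3 = 1.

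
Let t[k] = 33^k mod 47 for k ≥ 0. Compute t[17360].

Listing terms: t[0] = 1; t[1] = 33; t[2] = 8; t[3] = 29; t[4] = 17; t[5] = 44; t[6] = 42; t[7] = 23; t[8] = 7; t[9] = 43; t[10] = 9; t[11] = 15; t[12] = 25; t[13] = 26; t[14] = 12; t[15] = 20; t[16] = 2; t[17] = 19; t[18] = 16; t[19] = 11; t[20] = 34; t[21] = 41; t[22] = 37; t[23] = 46; t[24] = 14; t[25] = 39; t[26] = 18; t[27] = 30; t[28] = 3; t[29] = 5; t[30] = 24; t[31] = 40; t[32] = 4; t[33] = 38; t[34] = 32; t[35] = 22; t[36] = 21; t[37] = 35; t[38] = 27; t[39] = 45; t[40] = 28; t[41] = 31; t[42] = 36; t[43] = 13; t[44] = 6; t[45] = 10; t[46] = 1.
The sequence repeats with period 46.
(17360 - 0) mod 46 = 18, so t[17360] = t[18] = 16.

16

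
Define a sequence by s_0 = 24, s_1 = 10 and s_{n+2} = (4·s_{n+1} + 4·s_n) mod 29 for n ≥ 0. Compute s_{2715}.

1

Computing terms: s_0 = 24,  s_1 = 10,  s_2 = 20,  s_3 = 4,  s_4 = 9,  s_5 = 23,  s_6 = 12,  s_7 = 24,  s_8 = 28,  s_9 = 5,  s_{10} = 16,  s_{11} = 26,  s_{12} = 23,  s_{13} = 22,  s_{14} = 6,  s_{15} = 25,  s_{16} = 8,  s_{17} = 16,  s_{18} = 9,  s_{19} = 13,  s_{20} = 1,  s_{21} = 27,  s_{22} = 25,  s_{23} = 5,  s_{24} = 4,  s_{25} = 7,  s_{26} = 15,  s_{27} = 1,  s_{28} = 6,  s_{29} = 28,  s_{30} = 20,  s_{31} = 18,  s_{32} = 7,  s_{33} = 13,  s_{34} = 22,  s_{35} = 24,  s_{36} = 10.
Since (s_{35}, s_{36}) = (s_0, s_1) = (24, 10) (two consecutive terms determine the rest), the sequence is periodic with period 35.
So s_{2715} = s_{0 + ((2715-0) mod 35)} = s_{20} = 1.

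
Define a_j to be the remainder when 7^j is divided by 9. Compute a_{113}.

4

We have a_1 = 7, a_2 = 4, a_3 = 1, a_4 = 7.
Since a_4 = a_1 = 7, the sequence is periodic with period 3.
So a_{113} = a_{1 + ((113-1) mod 3)} = a_2 = 4.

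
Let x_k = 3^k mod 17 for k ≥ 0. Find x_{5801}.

x_0 = 1; x_1 = 3; x_2 = 9; x_3 = 10; x_4 = 13; x_5 = 5; x_6 = 15; x_7 = 11; x_8 = 16; x_9 = 14; x_{10} = 8; x_{11} = 7; x_{12} = 4; x_{13} = 12; x_{14} = 2; x_{15} = 6; x_{16} = 1.
The sequence repeats with period 16.
(5801 - 0) mod 16 = 9, so x_{5801} = x_9 = 14.

14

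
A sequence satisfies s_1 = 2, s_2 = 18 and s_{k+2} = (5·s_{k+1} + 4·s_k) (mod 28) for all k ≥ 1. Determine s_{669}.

s_1 = 2; s_2 = 18; s_3 = 14; s_4 = 2; s_5 = 10; s_6 = 2; s_7 = 22; s_8 = 6; s_9 = 6; s_{10} = 26; s_{11} = 14; s_{12} = 6; s_{13} = 2; s_{14} = 6; s_{15} = 10; s_{16} = 18; s_{17} = 18; s_{18} = 22; s_{19} = 14; s_{20} = 18; s_{21} = 6; s_{22} = 18; s_{23} = 2; s_{24} = 26; s_{25} = 26; s_{26} = 10; s_{27} = 14; s_{28} = 26; s_{29} = 18; s_{30} = 26; s_{31} = 6; s_{32} = 22; s_{33} = 22; s_{34} = 2; s_{35} = 14; s_{36} = 22; s_{37} = 26; s_{38} = 22; s_{39} = 18; s_{40} = 10; s_{41} = 10; s_{42} = 6; s_{43} = 14; s_{44} = 10; s_{45} = 22; s_{46} = 10; s_{47} = 26; s_{48} = 2; s_{49} = 2; s_{50} = 18.
The sequence repeats with period 48.
So s_{669} = s_{1 + ((669-1) mod 48)} = s_{45} = 22.

22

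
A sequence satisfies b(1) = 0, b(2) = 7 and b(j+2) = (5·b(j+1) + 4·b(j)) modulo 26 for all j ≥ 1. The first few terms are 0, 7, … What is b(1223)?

We have b(1) = 0; b(2) = 7; b(3) = 9; b(4) = 21; b(5) = 11; b(6) = 9; b(7) = 11; b(8) = 13; b(9) = 5; b(10) = 25; b(11) = 15; b(12) = 19; b(13) = 25; b(14) = 19; b(15) = 13; b(16) = 11; b(17) = 3; b(18) = 7; b(19) = 21; b(20) = 3; b(21) = 21; b(22) = 13; b(23) = 19; b(24) = 17; b(25) = 5; b(26) = 15; b(27) = 17; b(28) = 15; b(29) = 13; b(30) = 21; b(31) = 1; b(32) = 11; b(33) = 7; b(34) = 1; b(35) = 7; b(36) = 13; b(37) = 15; b(38) = 23; b(39) = 19; b(40) = 5; b(41) = 23; b(42) = 5; b(43) = 13; b(44) = 7; b(45) = 9.
Since (b(44), b(45)) = (b(2), b(3)) = (7, 9) (two consecutive terms determine the rest), the sequence is eventually periodic: after a pre-period of length 1 it cycles with period 42.
For j ≥ 2, b(j) depends only on (j - 2) mod 42. (1223 - 2) mod 42 = 3, so b(1223) = b(5) = 11.

11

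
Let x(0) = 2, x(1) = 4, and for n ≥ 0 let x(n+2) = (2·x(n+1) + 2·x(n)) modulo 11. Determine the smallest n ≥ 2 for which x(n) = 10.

3

Computing terms: x(0) = 2,  x(1) = 4,  x(2) = 1,  x(3) = 10,  x(4) = 0,  x(5) = 9,  x(6) = 7,  x(7) = 10,  x(8) = 1,  x(9) = 0,  x(10) = 2,  x(11) = 4.
The sequence repeats with period 10.
The value 10 first appears (with n ≥ 2) at x(3).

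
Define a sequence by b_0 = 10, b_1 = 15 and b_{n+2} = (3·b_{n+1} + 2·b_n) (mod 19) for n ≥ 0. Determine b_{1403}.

Listing terms: b_0 = 10, b_1 = 15, b_2 = 8, b_3 = 16, b_4 = 7, b_5 = 15, b_6 = 2, b_7 = 17, b_8 = 17, b_9 = 9, b_{10} = 4, b_{11} = 11, b_{12} = 3, b_{13} = 12, b_{14} = 4, b_{15} = 17, b_{16} = 2, b_{17} = 2, b_{18} = 10, b_{19} = 15.
The sequence repeats with period 18.
So b_{1403} = b_{0 + ((1403-0) mod 18)} = b_{17} = 2.

2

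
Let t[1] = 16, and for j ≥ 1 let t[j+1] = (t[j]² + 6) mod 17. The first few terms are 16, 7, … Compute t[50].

We have t[1] = 16; t[2] = 7; t[3] = 4; t[4] = 5; t[5] = 14; t[6] = 15; t[7] = 10; t[8] = 4.
Since t[8] = t[3] = 4, the sequence is eventually periodic: after a pre-period of length 2 it cycles with period 5.
For j ≥ 3, t[j] depends only on (j - 3) mod 5. (50 - 3) mod 5 = 2, so t[50] = t[5] = 14.

14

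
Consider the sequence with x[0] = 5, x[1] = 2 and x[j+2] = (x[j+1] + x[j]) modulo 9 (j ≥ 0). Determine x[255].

Computing terms: x[0] = 5, x[1] = 2, x[2] = 7, x[3] = 0, x[4] = 7, x[5] = 7, x[6] = 5, x[7] = 3, x[8] = 8, x[9] = 2, x[10] = 1, x[11] = 3, x[12] = 4, x[13] = 7, x[14] = 2, x[15] = 0, x[16] = 2, x[17] = 2, x[18] = 4, x[19] = 6, x[20] = 1, x[21] = 7, x[22] = 8, x[23] = 6, x[24] = 5, x[25] = 2.
Since (x[24], x[25]) = (x[0], x[1]) = (5, 2) (two consecutive terms determine the rest), the sequence is periodic with period 24.
So x[255] = x[0 + ((255-0) mod 24)] = x[15] = 0.

0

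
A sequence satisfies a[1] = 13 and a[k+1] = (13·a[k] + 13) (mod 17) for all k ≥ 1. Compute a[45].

We have a[1] = 13, a[2] = 12, a[3] = 16, a[4] = 0, a[5] = 13.
Since a[5] = a[1] = 13, the sequence is periodic with period 4.
(45 - 1) mod 4 = 0, so a[45] = a[1] = 13.

13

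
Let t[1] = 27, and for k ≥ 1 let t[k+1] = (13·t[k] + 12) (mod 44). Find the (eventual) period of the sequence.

10

t[1] = 27, t[2] = 11, t[3] = 23, t[4] = 3, t[5] = 7, t[6] = 15, t[7] = 31, t[8] = 19, t[9] = 39, t[10] = 35, t[11] = 27.
Since t[11] = t[1] = 27, the sequence is periodic with period 10.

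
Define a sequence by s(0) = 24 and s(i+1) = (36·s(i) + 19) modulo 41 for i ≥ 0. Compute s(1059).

Listing terms: s(0) = 24, s(1) = 22, s(2) = 32, s(3) = 23, s(4) = 27, s(5) = 7, s(6) = 25, s(7) = 17, s(8) = 16, s(9) = 21, s(10) = 37, s(11) = 39, s(12) = 29, s(13) = 38, s(14) = 34, s(15) = 13, s(16) = 36, s(17) = 3, s(18) = 4, s(19) = 40, s(20) = 24.
The sequence repeats with period 20.
(1059 - 0) mod 20 = 19, so s(1059) = s(19) = 40.

40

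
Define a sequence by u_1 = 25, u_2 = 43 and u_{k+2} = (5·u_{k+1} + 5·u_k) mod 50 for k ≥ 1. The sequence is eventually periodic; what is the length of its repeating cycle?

We have u_1 = 25,  u_2 = 43,  u_3 = 40,  u_4 = 15,  u_5 = 25,  u_6 = 0,  u_7 = 25,  u_8 = 25,  u_9 = 0.
Since (u_8, u_9) = (u_5, u_6) = (25, 0) (two consecutive terms determine the rest), the sequence is eventually periodic: after a pre-period of length 4 it cycles with period 3.

3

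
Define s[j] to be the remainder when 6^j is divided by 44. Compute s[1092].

Listing terms: s[0] = 1; s[1] = 6; s[2] = 36; s[3] = 40; s[4] = 20; s[5] = 32; s[6] = 16; s[7] = 8; s[8] = 4; s[9] = 24; s[10] = 12; s[11] = 28; s[12] = 36.
Since s[12] = s[2] = 36, the sequence is eventually periodic: after a pre-period of length 2 it cycles with period 10.
For j ≥ 2, s[j] depends only on (j - 2) mod 10. (1092 - 2) mod 10 = 0, so s[1092] = s[2] = 36.

36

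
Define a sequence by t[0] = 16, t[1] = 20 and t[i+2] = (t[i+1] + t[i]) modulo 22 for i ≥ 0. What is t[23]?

12

Computing terms: t[0] = 16; t[1] = 20; t[2] = 14; t[3] = 12; t[4] = 4; t[5] = 16; t[6] = 20.
The sequence repeats with period 5.
(23 - 0) mod 5 = 3, so t[23] = t[3] = 12.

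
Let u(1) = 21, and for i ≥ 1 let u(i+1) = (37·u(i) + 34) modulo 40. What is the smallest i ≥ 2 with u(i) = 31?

4

We have u(1) = 21; u(2) = 11; u(3) = 1; u(4) = 31; u(5) = 21.
The sequence repeats with period 4.
The value 31 first appears (with i ≥ 2) at u(4).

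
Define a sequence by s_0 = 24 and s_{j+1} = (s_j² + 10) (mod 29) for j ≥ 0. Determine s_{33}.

9

Computing terms: s_0 = 24; s_1 = 6; s_2 = 17; s_3 = 9; s_4 = 4; s_5 = 26; s_6 = 19; s_7 = 23; s_8 = 17.
Since s_8 = s_2 = 17, the sequence is eventually periodic: after a pre-period of length 2 it cycles with period 6.
For j ≥ 2, s_j depends only on (j - 2) mod 6. (33 - 2) mod 6 = 1, so s_{33} = s_3 = 9.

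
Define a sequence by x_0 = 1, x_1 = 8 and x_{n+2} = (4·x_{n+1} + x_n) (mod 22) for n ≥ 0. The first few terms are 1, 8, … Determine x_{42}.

11

Computing terms: x_0 = 1,  x_1 = 8,  x_2 = 11,  x_3 = 8,  x_4 = 21,  x_5 = 4,  x_6 = 15,  x_7 = 20,  x_8 = 7,  x_9 = 4,  x_{10} = 1,  x_{11} = 8.
The sequence repeats with period 10.
(42 - 0) mod 10 = 2, so x_{42} = x_2 = 11.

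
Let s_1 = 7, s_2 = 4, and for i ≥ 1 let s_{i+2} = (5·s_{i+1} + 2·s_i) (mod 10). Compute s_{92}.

Listing terms: s_1 = 7, s_2 = 4, s_3 = 4, s_4 = 8, s_5 = 8, s_6 = 6, s_7 = 6, s_8 = 2, s_9 = 2, s_{10} = 4, s_{11} = 4.
Since (s_{10}, s_{11}) = (s_2, s_3) = (4, 4) (two consecutive terms determine the rest), the sequence is eventually periodic: after a pre-period of length 1 it cycles with period 8.
For i ≥ 2, s_i depends only on (i - 2) mod 8. (92 - 2) mod 8 = 2, so s_{92} = s_4 = 8.

8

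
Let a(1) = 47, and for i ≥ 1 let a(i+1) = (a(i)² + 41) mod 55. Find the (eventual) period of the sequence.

a(1) = 47; a(2) = 50; a(3) = 11; a(4) = 52; a(5) = 50.
Since a(5) = a(2) = 50, the sequence is eventually periodic: after a pre-period of length 1 it cycles with period 3.

3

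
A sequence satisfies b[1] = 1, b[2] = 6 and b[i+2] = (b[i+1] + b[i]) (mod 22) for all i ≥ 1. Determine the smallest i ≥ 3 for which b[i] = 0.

26

We have b[1] = 1, b[2] = 6, b[3] = 7, b[4] = 13, b[5] = 20, b[6] = 11, b[7] = 9, b[8] = 20, b[9] = 7, b[10] = 5, b[11] = 12, b[12] = 17, b[13] = 7, b[14] = 2, b[15] = 9, b[16] = 11, b[17] = 20, b[18] = 9, b[19] = 7, b[20] = 16, b[21] = 1, b[22] = 17, b[23] = 18, b[24] = 13, b[25] = 9, b[26] = 0, b[27] = 9, b[28] = 9, b[29] = 18, b[30] = 5, b[31] = 1, b[32] = 6.
The sequence repeats with period 30.
The value 0 first appears (with i ≥ 3) at b[26].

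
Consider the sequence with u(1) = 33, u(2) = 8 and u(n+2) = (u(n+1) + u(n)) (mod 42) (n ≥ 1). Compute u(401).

Computing terms: u(1) = 33,  u(2) = 8,  u(3) = 41,  u(4) = 7,  u(5) = 6,  u(6) = 13,  u(7) = 19,  u(8) = 32,  u(9) = 9,  u(10) = 41,  u(11) = 8,  u(12) = 7,  u(13) = 15,  u(14) = 22,  u(15) = 37,  u(16) = 17,  u(17) = 12,  u(18) = 29,  u(19) = 41,  u(20) = 28,  u(21) = 27,  u(22) = 13,  u(23) = 40,  u(24) = 11,  u(25) = 9,  u(26) = 20,  u(27) = 29,  u(28) = 7,  u(29) = 36,  u(30) = 1,  u(31) = 37,  u(32) = 38,  u(33) = 33,  u(34) = 29,  u(35) = 20,  u(36) = 7,  u(37) = 27,  u(38) = 34,  u(39) = 19,  u(40) = 11,  u(41) = 30,  u(42) = 41,  u(43) = 29,  u(44) = 28,  u(45) = 15,  u(46) = 1,  u(47) = 16,  u(48) = 17,  u(49) = 33,  u(50) = 8.
The sequence repeats with period 48.
So u(401) = u(1 + ((401-1) mod 48)) = u(17) = 12.

12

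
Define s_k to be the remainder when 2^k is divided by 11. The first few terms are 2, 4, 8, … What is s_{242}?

4

Computing terms: s_1 = 2, s_2 = 4, s_3 = 8, s_4 = 5, s_5 = 10, s_6 = 9, s_7 = 7, s_8 = 3, s_9 = 6, s_{10} = 1, s_{11} = 2.
Since s_{11} = s_1 = 2, the sequence is periodic with period 10.
(242 - 1) mod 10 = 1, so s_{242} = s_2 = 4.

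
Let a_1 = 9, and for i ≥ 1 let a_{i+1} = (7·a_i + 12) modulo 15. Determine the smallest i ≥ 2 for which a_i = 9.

a_1 = 9, a_2 = 0, a_3 = 12, a_4 = 6, a_5 = 9.
Since a_5 = a_1 = 9, the sequence is periodic with period 4.
The value 9 next appears (with i ≥ 2) at a_5.

5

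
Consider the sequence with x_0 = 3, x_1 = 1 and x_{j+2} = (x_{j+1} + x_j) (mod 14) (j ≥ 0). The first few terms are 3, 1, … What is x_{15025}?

1

Listing terms: x_0 = 3; x_1 = 1; x_2 = 4; x_3 = 5; x_4 = 9; x_5 = 0; x_6 = 9; x_7 = 9; x_8 = 4; x_9 = 13; x_{10} = 3; x_{11} = 2; x_{12} = 5; x_{13} = 7; x_{14} = 12; x_{15} = 5; x_{16} = 3; x_{17} = 8; x_{18} = 11; x_{19} = 5; x_{20} = 2; x_{21} = 7; x_{22} = 9; x_{23} = 2; x_{24} = 11; x_{25} = 13; x_{26} = 10; x_{27} = 9; x_{28} = 5; x_{29} = 0; x_{30} = 5; x_{31} = 5; x_{32} = 10; x_{33} = 1; x_{34} = 11; x_{35} = 12; x_{36} = 9; x_{37} = 7; x_{38} = 2; x_{39} = 9; x_{40} = 11; x_{41} = 6; x_{42} = 3; x_{43} = 9; x_{44} = 12; x_{45} = 7; x_{46} = 5; x_{47} = 12; x_{48} = 3; x_{49} = 1.
The sequence repeats with period 48.
(15025 - 0) mod 48 = 1, so x_{15025} = x_1 = 1.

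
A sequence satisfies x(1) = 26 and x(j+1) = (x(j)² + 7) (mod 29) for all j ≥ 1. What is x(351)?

0

Listing terms: x(1) = 26,  x(2) = 16,  x(3) = 2,  x(4) = 11,  x(5) = 12,  x(6) = 6,  x(7) = 14,  x(8) = 0,  x(9) = 7,  x(10) = 27,  x(11) = 11.
Since x(11) = x(4) = 11, the sequence is eventually periodic: after a pre-period of length 3 it cycles with period 7.
For j ≥ 4, x(j) depends only on (j - 4) mod 7. (351 - 4) mod 7 = 4, so x(351) = x(8) = 0.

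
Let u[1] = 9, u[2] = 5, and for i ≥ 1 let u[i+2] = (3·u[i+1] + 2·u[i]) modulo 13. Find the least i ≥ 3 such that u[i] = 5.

4

Listing terms: u[1] = 9, u[2] = 5, u[3] = 7, u[4] = 5, u[5] = 3, u[6] = 6, u[7] = 11, u[8] = 6, u[9] = 1, u[10] = 2, u[11] = 8, u[12] = 2, u[13] = 9, u[14] = 5.
Since (u[13], u[14]) = (u[1], u[2]) = (9, 5) (two consecutive terms determine the rest), the sequence is periodic with period 12.
The value 5 first appears (with i ≥ 3) at u[4].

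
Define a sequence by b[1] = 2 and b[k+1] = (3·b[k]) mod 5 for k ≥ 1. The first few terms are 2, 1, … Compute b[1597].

b[1] = 2,  b[2] = 1,  b[3] = 3,  b[4] = 4,  b[5] = 2.
Since b[5] = b[1] = 2, the sequence is periodic with period 4.
(1597 - 1) mod 4 = 0, so b[1597] = b[1] = 2.

2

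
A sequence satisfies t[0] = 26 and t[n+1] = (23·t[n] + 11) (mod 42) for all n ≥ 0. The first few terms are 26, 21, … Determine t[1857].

33

Computing terms: t[0] = 26, t[1] = 21, t[2] = 32, t[3] = 33, t[4] = 14, t[5] = 39, t[6] = 26.
Since t[6] = t[0] = 26, the sequence is periodic with period 6.
(1857 - 0) mod 6 = 3, so t[1857] = t[3] = 33.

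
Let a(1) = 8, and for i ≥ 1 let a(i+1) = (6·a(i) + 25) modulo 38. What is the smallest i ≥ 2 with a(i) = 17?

a(1) = 8; a(2) = 35; a(3) = 7; a(4) = 29; a(5) = 9; a(6) = 3; a(7) = 5; a(8) = 17; a(9) = 13; a(10) = 27; a(11) = 35.
Since a(11) = a(2) = 35, the sequence is eventually periodic: after a pre-period of length 1 it cycles with period 9.
The value 17 first appears (with i ≥ 2) at a(8).

8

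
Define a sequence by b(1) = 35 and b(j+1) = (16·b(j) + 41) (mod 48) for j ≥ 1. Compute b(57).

Listing terms: b(1) = 35,  b(2) = 25,  b(3) = 9,  b(4) = 41,  b(5) = 25.
Since b(5) = b(2) = 25, the sequence is eventually periodic: after a pre-period of length 1 it cycles with period 3.
For j ≥ 2, b(j) depends only on (j - 2) mod 3. (57 - 2) mod 3 = 1, so b(57) = b(3) = 9.

9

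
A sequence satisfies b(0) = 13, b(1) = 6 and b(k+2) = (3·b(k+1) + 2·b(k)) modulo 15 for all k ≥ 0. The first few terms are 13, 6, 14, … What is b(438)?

14

Listing terms: b(0) = 13,  b(1) = 6,  b(2) = 14,  b(3) = 9,  b(4) = 10,  b(5) = 3,  b(6) = 14,  b(7) = 3,  b(8) = 7,  b(9) = 12,  b(10) = 5,  b(11) = 9,  b(12) = 7,  b(13) = 9,  b(14) = 11,  b(15) = 6,  b(16) = 10,  b(17) = 12,  b(18) = 11,  b(19) = 12,  b(20) = 13,  b(21) = 3,  b(22) = 5,  b(23) = 6,  b(24) = 13,  b(25) = 6.
Since (b(24), b(25)) = (b(0), b(1)) = (13, 6) (two consecutive terms determine the rest), the sequence is periodic with period 24.
(438 - 0) mod 24 = 6, so b(438) = b(6) = 14.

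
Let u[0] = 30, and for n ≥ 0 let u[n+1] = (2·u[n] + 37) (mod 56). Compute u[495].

Computing terms: u[0] = 30; u[1] = 41; u[2] = 7; u[3] = 51; u[4] = 27; u[5] = 35; u[6] = 51.
Since u[6] = u[3] = 51, the sequence is eventually periodic: after a pre-period of length 3 it cycles with period 3.
For n ≥ 3, u[n] depends only on (n - 3) mod 3. (495 - 3) mod 3 = 0, so u[495] = u[3] = 51.

51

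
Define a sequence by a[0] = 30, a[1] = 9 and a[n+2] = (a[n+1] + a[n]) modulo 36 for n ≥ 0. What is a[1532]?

15

Listing terms: a[0] = 30; a[1] = 9; a[2] = 3; a[3] = 12; a[4] = 15; a[5] = 27; a[6] = 6; a[7] = 33; a[8] = 3; a[9] = 0; a[10] = 3; a[11] = 3; a[12] = 6; a[13] = 9; a[14] = 15; a[15] = 24; a[16] = 3; a[17] = 27; a[18] = 30; a[19] = 21; a[20] = 15; a[21] = 0; a[22] = 15; a[23] = 15; a[24] = 30; a[25] = 9.
Since (a[24], a[25]) = (a[0], a[1]) = (30, 9) (two consecutive terms determine the rest), the sequence is periodic with period 24.
So a[1532] = a[0 + ((1532-0) mod 24)] = a[20] = 15.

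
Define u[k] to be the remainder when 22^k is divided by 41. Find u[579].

We have u[0] = 1, u[1] = 22, u[2] = 33, u[3] = 29, u[4] = 23, u[5] = 14, u[6] = 21, u[7] = 11, u[8] = 37, u[9] = 35, u[10] = 32, u[11] = 7, u[12] = 31, u[13] = 26, u[14] = 39, u[15] = 38, u[16] = 16, u[17] = 24, u[18] = 36, u[19] = 13, u[20] = 40, u[21] = 19, u[22] = 8, u[23] = 12, u[24] = 18, u[25] = 27, u[26] = 20, u[27] = 30, u[28] = 4, u[29] = 6, u[30] = 9, u[31] = 34, u[32] = 10, u[33] = 15, u[34] = 2, u[35] = 3, u[36] = 25, u[37] = 17, u[38] = 5, u[39] = 28, u[40] = 1.
The sequence repeats with period 40.
(579 - 0) mod 40 = 19, so u[579] = u[19] = 13.

13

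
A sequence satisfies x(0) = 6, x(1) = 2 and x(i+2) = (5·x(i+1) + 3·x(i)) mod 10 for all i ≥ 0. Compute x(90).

8

x(0) = 6, x(1) = 2, x(2) = 8, x(3) = 6, x(4) = 4, x(5) = 8, x(6) = 2, x(7) = 4, x(8) = 6, x(9) = 2.
Since (x(8), x(9)) = (x(0), x(1)) = (6, 2) (two consecutive terms determine the rest), the sequence is periodic with period 8.
So x(90) = x(0 + ((90-0) mod 8)) = x(2) = 8.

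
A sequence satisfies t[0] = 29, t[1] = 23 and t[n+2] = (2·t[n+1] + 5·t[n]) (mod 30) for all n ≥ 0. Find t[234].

11

Computing terms: t[0] = 29,  t[1] = 23,  t[2] = 11,  t[3] = 17,  t[4] = 29,  t[5] = 23.
The sequence repeats with period 4.
(234 - 0) mod 4 = 2, so t[234] = t[2] = 11.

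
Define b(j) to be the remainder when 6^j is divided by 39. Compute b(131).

We have b(0) = 1,  b(1) = 6,  b(2) = 36,  b(3) = 21,  b(4) = 9,  b(5) = 15,  b(6) = 12,  b(7) = 33,  b(8) = 3,  b(9) = 18,  b(10) = 30,  b(11) = 24,  b(12) = 27,  b(13) = 6.
Since b(13) = b(1) = 6, the sequence is eventually periodic: after a pre-period of length 1 it cycles with period 12.
For j ≥ 1, b(j) depends only on (j - 1) mod 12. (131 - 1) mod 12 = 10, so b(131) = b(11) = 24.

24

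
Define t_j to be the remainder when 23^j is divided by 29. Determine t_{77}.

1

Computing terms: t_0 = 1,  t_1 = 23,  t_2 = 7,  t_3 = 16,  t_4 = 20,  t_5 = 25,  t_6 = 24,  t_7 = 1.
Since t_7 = t_0 = 1, the sequence is periodic with period 7.
(77 - 0) mod 7 = 0, so t_{77} = t_0 = 1.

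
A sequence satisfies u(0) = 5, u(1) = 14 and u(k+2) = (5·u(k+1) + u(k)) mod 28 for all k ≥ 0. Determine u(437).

Listing terms: u(0) = 5; u(1) = 14; u(2) = 19; u(3) = 25; u(4) = 4; u(5) = 17; u(6) = 5; u(7) = 14.
Since (u(6), u(7)) = (u(0), u(1)) = (5, 14) (two consecutive terms determine the rest), the sequence is periodic with period 6.
(437 - 0) mod 6 = 5, so u(437) = u(5) = 17.

17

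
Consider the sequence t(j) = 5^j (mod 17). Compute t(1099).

Listing terms: t(0) = 1, t(1) = 5, t(2) = 8, t(3) = 6, t(4) = 13, t(5) = 14, t(6) = 2, t(7) = 10, t(8) = 16, t(9) = 12, t(10) = 9, t(11) = 11, t(12) = 4, t(13) = 3, t(14) = 15, t(15) = 7, t(16) = 1.
The sequence repeats with period 16.
(1099 - 0) mod 16 = 11, so t(1099) = t(11) = 11.

11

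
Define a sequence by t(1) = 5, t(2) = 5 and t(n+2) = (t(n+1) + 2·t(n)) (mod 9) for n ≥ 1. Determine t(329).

Computing terms: t(1) = 5,  t(2) = 5,  t(3) = 6,  t(4) = 7,  t(5) = 1,  t(6) = 6,  t(7) = 8,  t(8) = 2,  t(9) = 0,  t(10) = 4,  t(11) = 4,  t(12) = 3,  t(13) = 2,  t(14) = 8,  t(15) = 3,  t(16) = 1,  t(17) = 7,  t(18) = 0,  t(19) = 5,  t(20) = 5.
Since (t(19), t(20)) = (t(1), t(2)) = (5, 5) (two consecutive terms determine the rest), the sequence is periodic with period 18.
(329 - 1) mod 18 = 4, so t(329) = t(5) = 1.

1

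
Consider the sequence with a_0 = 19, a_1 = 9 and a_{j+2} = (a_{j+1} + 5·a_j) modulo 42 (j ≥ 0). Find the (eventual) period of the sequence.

Computing terms: a_0 = 19,  a_1 = 9,  a_2 = 20,  a_3 = 23,  a_4 = 39,  a_5 = 28,  a_6 = 13,  a_7 = 27,  a_8 = 8,  a_9 = 17,  a_{10} = 15,  a_{11} = 16,  a_{12} = 7,  a_{13} = 3,  a_{14} = 38,  a_{15} = 11,  a_{16} = 33,  a_{17} = 4,  a_{18} = 1,  a_{19} = 21,  a_{20} = 26,  a_{21} = 5,  a_{22} = 9,  a_{23} = 34,  a_{24} = 37,  a_{25} = 39,  a_{26} = 14,  a_{27} = 41,  a_{28} = 27,  a_{29} = 22,  a_{30} = 31,  a_{31} = 15,  a_{32} = 2,  a_{33} = 35,  a_{34} = 3,  a_{35} = 10,  a_{36} = 25,  a_{37} = 33,  a_{38} = 32,  a_{39} = 29,  a_{40} = 21,  a_{41} = 40,  a_{42} = 19,  a_{43} = 9.
Since (a_{42}, a_{43}) = (a_0, a_1) = (19, 9) (two consecutive terms determine the rest), the sequence is periodic with period 42.

42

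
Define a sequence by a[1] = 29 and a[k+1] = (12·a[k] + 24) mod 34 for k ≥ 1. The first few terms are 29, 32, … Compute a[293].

Listing terms: a[1] = 29; a[2] = 32; a[3] = 0; a[4] = 24; a[5] = 6; a[6] = 28; a[7] = 20; a[8] = 26; a[9] = 30; a[10] = 10; a[11] = 8; a[12] = 18; a[13] = 2; a[14] = 14; a[15] = 22; a[16] = 16; a[17] = 12; a[18] = 32.
Since a[18] = a[2] = 32, the sequence is eventually periodic: after a pre-period of length 1 it cycles with period 16.
For k ≥ 2, a[k] depends only on (k - 2) mod 16. (293 - 2) mod 16 = 3, so a[293] = a[5] = 6.

6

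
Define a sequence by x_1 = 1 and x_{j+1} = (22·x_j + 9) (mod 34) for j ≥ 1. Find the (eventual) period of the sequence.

16

We have x_1 = 1, x_2 = 31, x_3 = 11, x_4 = 13, x_5 = 23, x_6 = 5, x_7 = 17, x_8 = 9, x_9 = 3, x_{10} = 7, x_{11} = 27, x_{12} = 25, x_{13} = 15, x_{14} = 33, x_{15} = 21, x_{16} = 29, x_{17} = 1.
The sequence repeats with period 16.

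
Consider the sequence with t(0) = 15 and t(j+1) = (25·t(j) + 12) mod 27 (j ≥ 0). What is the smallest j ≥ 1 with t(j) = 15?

9

t(0) = 15; t(1) = 9; t(2) = 21; t(3) = 24; t(4) = 18; t(5) = 3; t(6) = 6; t(7) = 0; t(8) = 12; t(9) = 15.
The sequence repeats with period 9.
The value 15 next appears (with j ≥ 1) at t(9).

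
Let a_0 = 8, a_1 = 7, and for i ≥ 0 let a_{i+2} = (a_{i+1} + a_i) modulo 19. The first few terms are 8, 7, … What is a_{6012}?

8

a_0 = 8,  a_1 = 7,  a_2 = 15,  a_3 = 3,  a_4 = 18,  a_5 = 2,  a_6 = 1,  a_7 = 3,  a_8 = 4,  a_9 = 7,  a_{10} = 11,  a_{11} = 18,  a_{12} = 10,  a_{13} = 9,  a_{14} = 0,  a_{15} = 9,  a_{16} = 9,  a_{17} = 18,  a_{18} = 8,  a_{19} = 7.
The sequence repeats with period 18.
So a_{6012} = a_{0 + ((6012-0) mod 18)} = a_0 = 8.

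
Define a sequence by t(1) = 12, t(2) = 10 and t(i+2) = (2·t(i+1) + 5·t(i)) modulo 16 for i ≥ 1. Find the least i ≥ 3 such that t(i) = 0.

3

Computing terms: t(1) = 12, t(2) = 10, t(3) = 0, t(4) = 2, t(5) = 4, t(6) = 2, t(7) = 8, t(8) = 10, t(9) = 12, t(10) = 10.
The sequence repeats with period 8.
The value 0 first appears (with i ≥ 3) at t(3).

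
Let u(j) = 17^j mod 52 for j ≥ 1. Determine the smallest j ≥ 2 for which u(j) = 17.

We have u(1) = 17,  u(2) = 29,  u(3) = 25,  u(4) = 9,  u(5) = 49,  u(6) = 1,  u(7) = 17.
The sequence repeats with period 6.
The value 17 next appears (with j ≥ 2) at u(7).

7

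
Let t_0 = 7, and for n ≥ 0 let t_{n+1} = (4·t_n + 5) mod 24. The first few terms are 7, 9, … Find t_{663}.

Listing terms: t_0 = 7, t_1 = 9, t_2 = 17, t_3 = 1, t_4 = 9.
Since t_4 = t_1 = 9, the sequence is eventually periodic: after a pre-period of length 1 it cycles with period 3.
For n ≥ 1, t_n depends only on (n - 1) mod 3. (663 - 1) mod 3 = 2, so t_{663} = t_3 = 1.

1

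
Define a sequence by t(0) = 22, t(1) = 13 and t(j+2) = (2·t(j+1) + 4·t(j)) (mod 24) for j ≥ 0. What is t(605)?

Listing terms: t(0) = 22,  t(1) = 13,  t(2) = 18,  t(3) = 16,  t(4) = 8,  t(5) = 8,  t(6) = 0,  t(7) = 8,  t(8) = 16,  t(9) = 16,  t(10) = 0,  t(11) = 16,  t(12) = 8.
Since (t(11), t(12)) = (t(3), t(4)) = (16, 8) (two consecutive terms determine the rest), the sequence is eventually periodic: after a pre-period of length 3 it cycles with period 8.
For j ≥ 3, t(j) depends only on (j - 3) mod 8. (605 - 3) mod 8 = 2, so t(605) = t(5) = 8.

8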